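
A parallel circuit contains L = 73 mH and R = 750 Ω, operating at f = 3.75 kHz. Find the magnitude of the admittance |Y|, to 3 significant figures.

1.45 mS

ω = 2πf = 23560 rad/s
X_L = ωL = 1720 Ω
Parallel: admittances add. Y = 1/R + 1/(jωL)
Y = (0.00133 − j0.000581) S
|Y| = 0.00145 S → |Z| = 1/|Y| = 687 Ω, ∠Z = −∠Y = 23.6°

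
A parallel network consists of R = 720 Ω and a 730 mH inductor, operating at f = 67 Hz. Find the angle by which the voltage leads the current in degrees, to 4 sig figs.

ω = 2πf = 421.0 rad/s
X_L = ωL = 307.3 Ω
Parallel: admittances add. Y = 1/R + 1/(jωL)
Y = (0.001389 − j0.003254) S
|Y| = 0.003538 S → |Z| = 1/|Y| = 282.6 Ω, ∠Z = −∠Y = 66.89°

66.89°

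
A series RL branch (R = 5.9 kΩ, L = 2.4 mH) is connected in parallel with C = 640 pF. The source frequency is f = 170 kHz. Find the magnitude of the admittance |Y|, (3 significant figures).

638 μS

ω = 2πf = 1.068e+06 rad/s
X_L = ωL = 2560 Ω
X_C = 1/(ωC) = 1460 Ω
Branch 1 (R+jX_L): Z₁ = 5900 + j2560 Ω, |Z₁| = 6430 Ω
Branch 2 (−jX_C): Z₂ = −j1460 Ω
Parallel: Z = Z₁Z₂/(Z₁+Z₂), |Z| = 1570 Ω, ∠Z = -77.1°
|Y| = 1/|Z| = 638 μS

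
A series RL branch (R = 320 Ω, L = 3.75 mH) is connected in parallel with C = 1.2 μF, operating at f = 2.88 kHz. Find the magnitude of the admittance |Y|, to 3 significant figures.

ω = 2πf = 18100 rad/s
X_L = ωL = 67.9 Ω
X_C = 1/(ωC) = 46.1 Ω
Branch 1 (R+jX_L): Z₁ = 320 + j67.9 Ω, |Z₁| = 327 Ω
Branch 2 (−jX_C): Z₂ = −j46.1 Ω
Parallel: Z = Z₁Z₂/(Z₁+Z₂), |Z| = 47.0 Ω, ∠Z = -81.9°
|Y| = 1/|Z| = 21.3 mS

21.3 mS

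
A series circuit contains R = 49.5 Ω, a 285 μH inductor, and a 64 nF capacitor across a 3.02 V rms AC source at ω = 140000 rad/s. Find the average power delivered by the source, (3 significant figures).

59.5 mW

X_L = ωL = 39.9 Ω
X_C = 1/(ωC) = 112 Ω
Net reactance X = X_L − X_C = -71.7 Ω
Z = 49.5 − j71.7 Ω
|Z| = √(49.5² + 71.7²) = 87.1 Ω
∠Z = arctan(-71.7/49.5) = -55.4°
I = V/|Z| = 34.7 mA
P = VI cos φ = 3.02 × 0.0347 × cos(-55.4°) = 59.5 mW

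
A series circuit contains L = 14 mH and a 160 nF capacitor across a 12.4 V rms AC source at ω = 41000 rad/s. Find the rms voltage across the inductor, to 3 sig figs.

16.9 V

X_L = ωL = 574 Ω
X_C = 1/(ωC) = 152 Ω
Net reactance X = X_L − X_C = 422 Ω
Z = j422 Ω
|Z| = √(0² + 422²) = 422 Ω
I = V/|Z| = 29.4 mA
V_L = I·|Z_L| = 0.0294 × 574 = 16.9 V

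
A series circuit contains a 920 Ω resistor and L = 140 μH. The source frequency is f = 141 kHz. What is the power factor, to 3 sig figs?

0.991

ω = 2πf = 885900 rad/s
X_L = ωL = 124 Ω
Z = 920 + j124 Ω
|Z| = √(920² + 124²) = 928 Ω
∠Z = arctan(124/920) = 7.68°
cos φ = cos(7.68°) = 0.991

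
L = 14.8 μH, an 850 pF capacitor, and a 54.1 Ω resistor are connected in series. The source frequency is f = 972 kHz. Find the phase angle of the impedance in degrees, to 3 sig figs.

ω = 2πf = 6.107e+06 rad/s
X_L = ωL = 90.4 Ω
X_C = 1/(ωC) = 193 Ω
Net reactance X = X_L − X_C = -102 Ω
Z = 54.1 − j102 Ω
|Z| = √(54.1² + 102²) = 116 Ω
∠Z = arctan(-102/54.1) = -62.1°

-62.1°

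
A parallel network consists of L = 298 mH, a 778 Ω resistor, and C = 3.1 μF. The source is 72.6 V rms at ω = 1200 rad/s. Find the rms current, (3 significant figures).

X_L = ωL = 358 Ω
X_C = 1/(ωC) = 269 Ω
Parallel: admittances add. Y = 1/R + 1/(jωL) + jωC
Y = (0.00129 + j0.000924) S
|Y| = 0.00158 S → |Z| = 1/|Y| = 632 Ω, ∠Z = −∠Y = -35.7°
I = V/|Z| = 72.6/632 = 115 mA

115 mA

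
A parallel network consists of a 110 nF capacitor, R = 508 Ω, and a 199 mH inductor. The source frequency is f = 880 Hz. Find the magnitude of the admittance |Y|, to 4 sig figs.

1.991 mS

ω = 2πf = 5529 rad/s
X_L = ωL = 1100 Ω
X_C = 1/(ωC) = 1644 Ω
Parallel: admittances add. Y = 1/R + 1/(jωL) + jωC
Y = (0.001969 − j0.0003006) S
|Y| = 0.001991 S → |Z| = 1/|Y| = 502.2 Ω, ∠Z = −∠Y = 8.683°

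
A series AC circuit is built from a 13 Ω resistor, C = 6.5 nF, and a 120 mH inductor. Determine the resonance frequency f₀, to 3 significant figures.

5.70 kHz

ω₀ = 1/√(LC) = 1/√(0.12 × 6.5e-09) = 35810 rad/s
f₀ = ω₀/(2π) = 5.70 kHz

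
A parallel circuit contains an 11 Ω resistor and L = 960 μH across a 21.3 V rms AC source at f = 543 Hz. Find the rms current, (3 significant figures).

ω = 2πf = 3412 rad/s
X_L = ωL = 3.28 Ω
Parallel: admittances add. Y = 1/R + 1/(jωL)
Y = (0.0909 − j0.305) S
|Y| = 0.319 S → |Z| = 1/|Y| = 3.14 Ω, ∠Z = −∠Y = 73.4°
I = V/|Z| = 21.3/3.14 = 6.79 A

6.79 A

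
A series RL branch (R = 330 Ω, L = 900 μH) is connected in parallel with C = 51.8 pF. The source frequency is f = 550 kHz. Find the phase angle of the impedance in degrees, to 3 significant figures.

76.4°

ω = 2πf = 3.456e+06 rad/s
X_L = ωL = 3110 Ω
X_C = 1/(ωC) = 5590 Ω
Branch 1 (R+jX_L): Z₁ = 330 + j3110 Ω, |Z₁| = 3130 Ω
Branch 2 (−jX_C): Z₂ = −j5590 Ω
Parallel: Z = Z₁Z₂/(Z₁+Z₂), |Z| = 6990 Ω, ∠Z = 76.4°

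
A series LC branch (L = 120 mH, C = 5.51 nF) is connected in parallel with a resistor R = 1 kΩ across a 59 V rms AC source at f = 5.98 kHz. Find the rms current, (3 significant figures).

ω = 2πf = 37570 rad/s
X_L = ωL = 4510 Ω
X_C = 1/(ωC) = 4830 Ω
Branch 1: Z₁ = R = 1000 Ω
Branch 2 (series LC): Z₂ = j(X_L − X_C) = −j321 Ω
Parallel: Z = Z₁Z₂/(Z₁+Z₂), |Z| = 306 Ω, ∠Z = -72.2°
I = V/|Z| = 59/306 = 193 mA

193 mA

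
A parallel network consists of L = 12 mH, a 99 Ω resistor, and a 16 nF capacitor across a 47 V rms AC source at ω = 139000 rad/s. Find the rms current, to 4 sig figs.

480.8 mA

X_L = ωL = 1668 Ω
X_C = 1/(ωC) = 449.6 Ω
Parallel: admittances add. Y = 1/R + 1/(jωL) + jωC
Y = (0.01010 + j0.001624) S
|Y| = 0.01023 S → |Z| = 1/|Y| = 97.74 Ω, ∠Z = −∠Y = -9.136°
I = V/|Z| = 47/97.74 = 480.8 mA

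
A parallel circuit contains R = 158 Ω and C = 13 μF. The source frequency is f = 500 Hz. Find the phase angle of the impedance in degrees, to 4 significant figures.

ω = 2πf = 3142 rad/s
X_C = 1/(ωC) = 24.49 Ω
Parallel: admittances add. Y = 1/R + jωC
Y = (0.006329 + j0.04084) S
|Y| = 0.04133 S → |Z| = 1/|Y| = 24.20 Ω, ∠Z = −∠Y = -81.19°

-81.19°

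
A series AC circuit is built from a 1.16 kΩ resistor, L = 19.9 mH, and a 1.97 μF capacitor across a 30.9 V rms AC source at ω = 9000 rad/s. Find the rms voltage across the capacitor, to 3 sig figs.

X_L = ωL = 179 Ω
X_C = 1/(ωC) = 56.4 Ω
Net reactance X = X_L − X_C = 123 Ω
Z = 1160 + j123 Ω
|Z| = √(1160² + 123²) = 1170 Ω
I = V/|Z| = 26.5 mA
V_C = I·|Z_C| = 0.0265 × 56.4 = 1.49 V

1.49 V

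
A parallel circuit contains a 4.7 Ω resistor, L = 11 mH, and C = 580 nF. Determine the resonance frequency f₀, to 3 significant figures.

1.99 kHz

ω₀ = 1/√(LC) = 1/√(0.011 × 5.8e-07) = 12520 rad/s
f₀ = ω₀/(2π) = 1.99 kHz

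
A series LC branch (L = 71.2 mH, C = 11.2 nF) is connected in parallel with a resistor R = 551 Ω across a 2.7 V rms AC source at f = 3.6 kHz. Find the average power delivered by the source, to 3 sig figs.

ω = 2πf = 22620 rad/s
X_L = ωL = 1610 Ω
X_C = 1/(ωC) = 3950 Ω
Branch 1: Z₁ = R = 551 Ω
Branch 2 (series LC): Z₂ = j(X_L − X_C) = −j2340 Ω
Parallel: Z = Z₁Z₂/(Z₁+Z₂), |Z| = 536 Ω, ∠Z = -13.3°
I = V/|Z| = 5.03 mA
P = VI cos φ = 2.7 × 0.00503 × cos(-13.3°) = 13.2 mW

13.2 mW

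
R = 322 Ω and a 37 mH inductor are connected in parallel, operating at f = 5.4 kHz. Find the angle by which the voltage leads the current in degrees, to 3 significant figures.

14.4°

ω = 2πf = 33930 rad/s
X_L = ωL = 1260 Ω
Parallel: admittances add. Y = 1/R + 1/(jωL)
Y = (0.00311 − j0.000797) S
|Y| = 0.00321 S → |Z| = 1/|Y| = 312 Ω, ∠Z = −∠Y = 14.4°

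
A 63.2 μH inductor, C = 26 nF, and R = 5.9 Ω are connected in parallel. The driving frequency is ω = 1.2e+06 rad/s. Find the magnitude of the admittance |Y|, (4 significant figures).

X_L = ωL = 75.84 Ω
X_C = 1/(ωC) = 32.05 Ω
Parallel: admittances add. Y = 1/R + 1/(jωL) + jωC
Y = (0.1695 + j0.01801) S
|Y| = 0.1704 S → |Z| = 1/|Y| = 5.867 Ω, ∠Z = −∠Y = -6.067°

170.4 mS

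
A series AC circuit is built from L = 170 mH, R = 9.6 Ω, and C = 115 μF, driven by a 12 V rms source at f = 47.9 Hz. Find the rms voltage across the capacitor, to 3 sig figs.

14.3 V

ω = 2πf = 301.0 rad/s
X_L = ωL = 51.2 Ω
X_C = 1/(ωC) = 28.9 Ω
Net reactance X = X_L − X_C = 22.3 Ω
Z = 9.60 + j22.3 Ω
|Z| = √(9.60² + 22.3²) = 24.3 Ω
I = V/|Z| = 495 mA
V_C = I·|Z_C| = 0.495 × 28.9 = 14.3 V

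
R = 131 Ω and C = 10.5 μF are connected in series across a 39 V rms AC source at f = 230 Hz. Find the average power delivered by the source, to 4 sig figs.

9.266 W

ω = 2πf = 1445 rad/s
X_C = 1/(ωC) = 65.90 Ω
Z = 131.0 − j65.90 Ω
|Z| = √(131.0² + 65.90²) = 146.6 Ω
∠Z = arctan(-65.90/131.0) = -26.71°
I = V/|Z| = 266.0 mA
P = VI cos φ = 39 × 0.2660 × cos(-26.71°) = 9.266 W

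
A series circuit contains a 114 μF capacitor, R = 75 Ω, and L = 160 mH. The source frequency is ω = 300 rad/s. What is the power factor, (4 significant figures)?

X_L = ωL = 48.00 Ω
X_C = 1/(ωC) = 29.24 Ω
Net reactance X = X_L − X_C = 18.76 Ω
Z = 75.00 + j18.76 Ω
|Z| = √(75.00² + 18.76²) = 77.31 Ω
∠Z = arctan(18.76/75.00) = 14.04°
cos φ = cos(14.04°) = 0.9701

0.9701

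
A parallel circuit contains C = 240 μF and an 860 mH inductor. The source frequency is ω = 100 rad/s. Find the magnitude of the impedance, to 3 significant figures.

80.8 Ω

X_L = ωL = 86.0 Ω
X_C = 1/(ωC) = 41.7 Ω
Parallel: admittances add. Y = 1/(jωL) + jωC
Y = (0 + j0.0124) S
|Y| = 0.0124 S → |Z| = 1/|Y| = 80.8 Ω, ∠Z = −∠Y = -90.0°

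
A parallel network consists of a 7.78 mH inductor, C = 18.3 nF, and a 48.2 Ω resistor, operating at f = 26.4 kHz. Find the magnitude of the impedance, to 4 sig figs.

ω = 2πf = 165900 rad/s
X_L = ωL = 1291 Ω
X_C = 1/(ωC) = 329.4 Ω
Parallel: admittances add. Y = 1/R + 1/(jωL) + jωC
Y = (0.02075 + j0.002261) S
|Y| = 0.02087 S → |Z| = 1/|Y| = 47.92 Ω, ∠Z = −∠Y = -6.219°

47.92 Ω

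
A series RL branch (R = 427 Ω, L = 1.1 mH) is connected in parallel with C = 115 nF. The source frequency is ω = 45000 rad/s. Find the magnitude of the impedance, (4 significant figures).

184.4 Ω

X_L = ωL = 49.50 Ω
X_C = 1/(ωC) = 193.2 Ω
Branch 1 (R+jX_L): Z₁ = 427.0 + j49.50 Ω, |Z₁| = 429.9 Ω
Branch 2 (−jX_C): Z₂ = −j193.2 Ω
Parallel: Z = Z₁Z₂/(Z₁+Z₂), |Z| = 184.4 Ω, ∠Z = -64.78°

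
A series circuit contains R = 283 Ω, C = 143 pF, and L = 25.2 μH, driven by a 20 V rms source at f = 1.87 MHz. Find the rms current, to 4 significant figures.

ω = 2πf = 1.175e+07 rad/s
X_L = ωL = 296.1 Ω
X_C = 1/(ωC) = 595.2 Ω
Net reactance X = X_L − X_C = -299.1 Ω
Z = 283.0 − j299.1 Ω
|Z| = √(283.0² + 299.1²) = 411.8 Ω
I = V/|Z| = 20/411.8 = 48.57 mA

48.57 mA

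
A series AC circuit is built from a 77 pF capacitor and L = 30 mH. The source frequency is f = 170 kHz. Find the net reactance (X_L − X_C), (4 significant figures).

19890 Ω

ω = 2πf = 1.068e+06 rad/s
X_L = ωL = 32040 Ω
X_C = 1/(ωC) = 12160 Ω
X = 32040 − 12160 = 19890 Ω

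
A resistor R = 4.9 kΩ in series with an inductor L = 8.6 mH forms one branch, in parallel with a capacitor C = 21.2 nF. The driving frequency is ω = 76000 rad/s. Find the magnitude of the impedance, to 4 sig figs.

X_L = ωL = 653.6 Ω
X_C = 1/(ωC) = 620.7 Ω
Branch 1 (R+jX_L): Z₁ = 4900 + j653.6 Ω, |Z₁| = 4943 Ω
Branch 2 (−jX_C): Z₂ = −j620.7 Ω
Parallel: Z = Z₁Z₂/(Z₁+Z₂), |Z| = 626.1 Ω, ∠Z = -82.79°

626.1 Ω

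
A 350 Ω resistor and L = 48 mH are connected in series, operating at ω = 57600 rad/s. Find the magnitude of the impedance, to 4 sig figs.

X_L = ωL = 2765 Ω
Z = 350.0 + j2765 Ω
|Z| = √(350.0² + 2765²) = 2787 Ω

2787 Ω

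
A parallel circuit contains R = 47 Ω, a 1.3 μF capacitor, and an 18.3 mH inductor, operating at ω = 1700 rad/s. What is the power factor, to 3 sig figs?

X_L = ωL = 31.1 Ω
X_C = 1/(ωC) = 452 Ω
Parallel: admittances add. Y = 1/R + 1/(jωL) + jωC
Y = (0.0213 − j0.0299) S
|Y| = 0.0367 S → |Z| = 1/|Y| = 27.2 Ω, ∠Z = −∠Y = 54.6°
cos φ = cos(54.6°) = 0.579

0.579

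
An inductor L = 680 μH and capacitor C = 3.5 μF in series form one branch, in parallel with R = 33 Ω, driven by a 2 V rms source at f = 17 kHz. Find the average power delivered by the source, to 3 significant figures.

ω = 2πf = 106800 rad/s
X_L = ωL = 72.6 Ω
X_C = 1/(ωC) = 2.67 Ω
Branch 1: Z₁ = R = 33.0 Ω
Branch 2 (series LC): Z₂ = j(X_L − X_C) = j70.0 Ω
Parallel: Z = Z₁Z₂/(Z₁+Z₂), |Z| = 29.8 Ω, ∠Z = 25.3°
I = V/|Z| = 67.0 mA
P = VI cos φ = 2 × 0.0670 × cos(25.3°) = 121 mW

121 mW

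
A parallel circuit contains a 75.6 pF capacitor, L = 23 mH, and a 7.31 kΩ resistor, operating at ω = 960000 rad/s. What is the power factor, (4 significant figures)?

X_L = ωL = 22080 Ω
X_C = 1/(ωC) = 13780 Ω
Parallel: admittances add. Y = 1/R + 1/(jωL) + jωC
Y = (0.0001368 + j2.729e-05) S
|Y| = 0.0001395 S → |Z| = 1/|Y| = 7169 Ω, ∠Z = −∠Y = -11.28°
cos φ = cos(-11.28°) = 0.9807

0.9807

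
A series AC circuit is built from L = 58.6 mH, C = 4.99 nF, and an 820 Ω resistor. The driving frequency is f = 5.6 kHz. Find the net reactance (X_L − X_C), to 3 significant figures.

-3630 Ω

ω = 2πf = 35190 rad/s
X_L = ωL = 2060 Ω
X_C = 1/(ωC) = 5700 Ω
X = 2060 − 5700 = -3630 Ω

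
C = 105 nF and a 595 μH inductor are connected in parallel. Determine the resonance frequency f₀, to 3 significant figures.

20.1 kHz

ω₀ = 1/√(LC) = 1/√(0.000595 × 1.05e-07) = 126500 rad/s
f₀ = ω₀/(2π) = 20.1 kHz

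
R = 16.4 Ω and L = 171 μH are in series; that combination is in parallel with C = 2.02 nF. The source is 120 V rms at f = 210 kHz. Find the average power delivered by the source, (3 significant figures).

4.61 W

ω = 2πf = 1.319e+06 rad/s
X_L = ωL = 226 Ω
X_C = 1/(ωC) = 375 Ω
Branch 1 (R+jX_L): Z₁ = 16.4 + j226 Ω, |Z₁| = 226 Ω
Branch 2 (−jX_C): Z₂ = −j375 Ω
Parallel: Z = Z₁Z₂/(Z₁+Z₂), |Z| = 564 Ω, ∠Z = 79.6°
I = V/|Z| = 213 mA
P = VI cos φ = 120 × 0.213 × cos(79.6°) = 4.61 W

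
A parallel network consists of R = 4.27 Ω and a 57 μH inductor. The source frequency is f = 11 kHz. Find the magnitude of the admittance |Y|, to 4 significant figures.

ω = 2πf = 69120 rad/s
X_L = ωL = 3.940 Ω
Parallel: admittances add. Y = 1/R + 1/(jωL)
Y = (0.2342 − j0.2538) S
|Y| = 0.3454 S → |Z| = 1/|Y| = 2.895 Ω, ∠Z = −∠Y = 47.30°

345.4 mS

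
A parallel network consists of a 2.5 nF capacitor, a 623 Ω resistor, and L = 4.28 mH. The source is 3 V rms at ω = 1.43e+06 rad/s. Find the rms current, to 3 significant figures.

11.3 mA

X_L = ωL = 6120 Ω
X_C = 1/(ωC) = 280 Ω
Parallel: admittances add. Y = 1/R + 1/(jωL) + jωC
Y = (0.00161 + j0.00341) S
|Y| = 0.00377 S → |Z| = 1/|Y| = 265 Ω, ∠Z = −∠Y = -64.8°
I = V/|Z| = 3/265 = 11.3 mA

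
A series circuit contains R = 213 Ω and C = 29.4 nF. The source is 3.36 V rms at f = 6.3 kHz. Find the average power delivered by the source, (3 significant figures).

3.07 mW

ω = 2πf = 39580 rad/s
X_C = 1/(ωC) = 859 Ω
Z = 213 − j859 Ω
|Z| = √(213² + 859²) = 885 Ω
∠Z = arctan(-859/213) = -76.1°
I = V/|Z| = 3.80 mA
P = VI cos φ = 3.36 × 0.00380 × cos(-76.1°) = 3.07 mW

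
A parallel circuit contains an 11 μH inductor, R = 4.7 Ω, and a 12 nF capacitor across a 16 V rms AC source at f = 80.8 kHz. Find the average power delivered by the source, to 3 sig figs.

54.5 W

ω = 2πf = 507700 rad/s
X_L = ωL = 5.58 Ω
X_C = 1/(ωC) = 164 Ω
Parallel: admittances add. Y = 1/R + 1/(jωL) + jωC
Y = (0.213 − j0.173) S
|Y| = 0.274 S → |Z| = 1/|Y| = 3.65 Ω, ∠Z = −∠Y = 39.1°
I = V/|Z| = 4.39 A
P = VI cos φ = 16 × 4.39 × cos(39.1°) = 54.5 W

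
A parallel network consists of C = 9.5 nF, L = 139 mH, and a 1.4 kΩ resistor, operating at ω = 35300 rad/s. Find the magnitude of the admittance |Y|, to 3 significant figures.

X_L = ωL = 4910 Ω
X_C = 1/(ωC) = 2980 Ω
Parallel: admittances add. Y = 1/R + 1/(jωL) + jωC
Y = (0.000714 + j0.000132) S
|Y| = 0.000726 S → |Z| = 1/|Y| = 1380 Ω, ∠Z = −∠Y = -10.4°

726 μS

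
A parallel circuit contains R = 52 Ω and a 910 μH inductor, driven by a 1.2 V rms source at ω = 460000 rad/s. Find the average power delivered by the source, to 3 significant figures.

27.7 mW

X_L = ωL = 419 Ω
Parallel: admittances add. Y = 1/R + 1/(jωL)
Y = (0.0192 − j0.00239) S
|Y| = 0.0194 S → |Z| = 1/|Y| = 51.6 Ω, ∠Z = −∠Y = 7.08°
I = V/|Z| = 23.3 mA
P = VI cos φ = 1.2 × 0.0233 × cos(7.08°) = 27.7 mW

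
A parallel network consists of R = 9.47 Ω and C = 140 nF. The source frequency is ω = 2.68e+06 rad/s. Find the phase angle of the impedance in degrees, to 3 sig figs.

-74.3°

X_C = 1/(ωC) = 2.67 Ω
Parallel: admittances add. Y = 1/R + jωC
Y = (0.106 + j0.375) S
|Y| = 0.390 S → |Z| = 1/|Y| = 2.57 Ω, ∠Z = −∠Y = -74.3°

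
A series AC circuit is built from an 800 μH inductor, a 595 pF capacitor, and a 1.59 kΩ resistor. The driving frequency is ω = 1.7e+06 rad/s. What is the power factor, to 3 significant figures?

0.974

X_L = ωL = 1360 Ω
X_C = 1/(ωC) = 989 Ω
Net reactance X = X_L − X_C = 371 Ω
Z = 1590 + j371 Ω
|Z| = √(1590² + 371²) = 1630 Ω
∠Z = arctan(371/1590) = 13.1°
cos φ = cos(13.1°) = 0.974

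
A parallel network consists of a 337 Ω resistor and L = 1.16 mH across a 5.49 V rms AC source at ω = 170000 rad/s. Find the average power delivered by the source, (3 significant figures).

89.4 mW

X_L = ωL = 197 Ω
Parallel: admittances add. Y = 1/R + 1/(jωL)
Y = (0.00297 − j0.00507) S
|Y| = 0.00588 S → |Z| = 1/|Y| = 170 Ω, ∠Z = −∠Y = 59.7°
I = V/|Z| = 32.3 mA
P = VI cos φ = 5.49 × 0.0323 × cos(59.7°) = 89.4 mW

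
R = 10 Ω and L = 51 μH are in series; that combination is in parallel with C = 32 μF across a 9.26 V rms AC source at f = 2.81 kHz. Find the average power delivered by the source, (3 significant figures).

8.51 W

ω = 2πf = 17660 rad/s
X_L = ωL = 0.900 Ω
X_C = 1/(ωC) = 1.77 Ω
Branch 1 (R+jX_L): Z₁ = 10.0 + j0.900 Ω, |Z₁| = 10.0 Ω
Branch 2 (−jX_C): Z₂ = −j1.77 Ω
Parallel: Z = Z₁Z₂/(Z₁+Z₂), |Z| = 1.77 Ω, ∠Z = -79.9°
I = V/|Z| = 5.23 A
P = VI cos φ = 9.26 × 5.23 × cos(-79.9°) = 8.51 W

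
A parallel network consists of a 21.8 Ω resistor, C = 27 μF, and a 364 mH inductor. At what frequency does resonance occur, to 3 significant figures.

ω₀ = 1/√(LC) = 1/√(0.364 × 2.7e-05) = 319.0 rad/s
f₀ = ω₀/(2π) = 50.8 Hz

50.8 Hz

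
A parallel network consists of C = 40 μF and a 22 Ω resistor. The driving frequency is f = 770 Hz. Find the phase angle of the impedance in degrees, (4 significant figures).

ω = 2πf = 4838 rad/s
X_C = 1/(ωC) = 5.167 Ω
Parallel: admittances add. Y = 1/R + jωC
Y = (0.04545 + j0.1935) S
|Y| = 0.1988 S → |Z| = 1/|Y| = 5.030 Ω, ∠Z = −∠Y = -76.78°

-76.78°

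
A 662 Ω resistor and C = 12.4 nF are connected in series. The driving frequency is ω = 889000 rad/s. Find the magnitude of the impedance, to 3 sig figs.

668 Ω

X_C = 1/(ωC) = 90.7 Ω
Z = 662 − j90.7 Ω
|Z| = √(662² + 90.7²) = 668 Ω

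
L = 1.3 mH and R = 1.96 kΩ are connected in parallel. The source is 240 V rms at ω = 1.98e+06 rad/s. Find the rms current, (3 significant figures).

X_L = ωL = 2570 Ω
Parallel: admittances add. Y = 1/R + 1/(jωL)
Y = (0.000510 − j0.000389) S
|Y| = 0.000641 S → |Z| = 1/|Y| = 1560 Ω, ∠Z = −∠Y = 37.3°
I = V/|Z| = 240/1560 = 154 mA

154 mA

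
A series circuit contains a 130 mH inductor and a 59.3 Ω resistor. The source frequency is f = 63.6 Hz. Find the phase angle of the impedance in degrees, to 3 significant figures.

41.2°

ω = 2πf = 399.6 rad/s
X_L = ωL = 51.9 Ω
Z = 59.3 + j51.9 Ω
|Z| = √(59.3² + 51.9²) = 78.8 Ω
∠Z = arctan(51.9/59.3) = 41.2°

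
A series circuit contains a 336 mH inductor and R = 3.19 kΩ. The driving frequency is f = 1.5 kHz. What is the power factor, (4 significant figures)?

ω = 2πf = 9425 rad/s
X_L = ωL = 3167 Ω
Z = 3190 + j3167 Ω
|Z| = √(3190² + 3167²) = 4495 Ω
∠Z = arctan(3167/3190) = 44.79°
cos φ = cos(44.79°) = 0.7097

0.7097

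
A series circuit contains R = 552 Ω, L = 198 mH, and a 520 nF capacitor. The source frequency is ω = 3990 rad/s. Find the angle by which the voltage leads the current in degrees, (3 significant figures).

X_L = ωL = 790 Ω
X_C = 1/(ωC) = 482 Ω
Net reactance X = X_L − X_C = 308 Ω
Z = 552 + j308 Ω
|Z| = √(552² + 308²) = 632 Ω
∠Z = arctan(308/552) = 29.2°

29.2°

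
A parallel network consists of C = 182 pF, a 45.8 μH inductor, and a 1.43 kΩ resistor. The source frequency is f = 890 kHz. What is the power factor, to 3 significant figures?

0.235

ω = 2πf = 5.592e+06 rad/s
X_L = ωL = 256 Ω
X_C = 1/(ωC) = 983 Ω
Parallel: admittances add. Y = 1/R + 1/(jωL) + jωC
Y = (0.000699 − j0.00289) S
|Y| = 0.00297 S → |Z| = 1/|Y| = 337 Ω, ∠Z = −∠Y = 76.4°
cos φ = cos(76.4°) = 0.235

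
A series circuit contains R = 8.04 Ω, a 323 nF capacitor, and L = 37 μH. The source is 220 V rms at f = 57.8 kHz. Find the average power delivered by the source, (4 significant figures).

4.384 kW

ω = 2πf = 363200 rad/s
X_L = ωL = 13.44 Ω
X_C = 1/(ωC) = 8.525 Ω
Net reactance X = X_L − X_C = 4.912 Ω
Z = 8.040 + j4.912 Ω
|Z| = √(8.040² + 4.912²) = 9.422 Ω
∠Z = arctan(4.912/8.040) = 31.42°
I = V/|Z| = 23.35 A
P = VI cos φ = 220 × 23.35 × cos(31.42°) = 4.384 kW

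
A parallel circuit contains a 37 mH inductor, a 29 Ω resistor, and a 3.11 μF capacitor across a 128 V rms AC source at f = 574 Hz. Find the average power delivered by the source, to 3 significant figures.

565 W

ω = 2πf = 3607 rad/s
X_L = ωL = 133 Ω
X_C = 1/(ωC) = 89.2 Ω
Parallel: admittances add. Y = 1/R + 1/(jωL) + jωC
Y = (0.0345 + j0.00372) S
|Y| = 0.0347 S → |Z| = 1/|Y| = 28.8 Ω, ∠Z = −∠Y = -6.16°
I = V/|Z| = 4.44 A
P = VI cos φ = 128 × 4.44 × cos(-6.16°) = 565 W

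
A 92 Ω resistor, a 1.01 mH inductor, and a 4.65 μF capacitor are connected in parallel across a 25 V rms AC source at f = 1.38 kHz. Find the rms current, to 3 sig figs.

1.87 A

ω = 2πf = 8671 rad/s
X_L = ωL = 8.76 Ω
X_C = 1/(ωC) = 24.8 Ω
Parallel: admittances add. Y = 1/R + 1/(jωL) + jωC
Y = (0.0109 − j0.0739) S
|Y| = 0.0747 S → |Z| = 1/|Y| = 13.4 Ω, ∠Z = −∠Y = 81.6°
I = V/|Z| = 25/13.4 = 1.87 A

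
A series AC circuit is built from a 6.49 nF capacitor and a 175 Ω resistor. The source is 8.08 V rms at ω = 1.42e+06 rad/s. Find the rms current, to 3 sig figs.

39.2 mA

X_C = 1/(ωC) = 109 Ω
Z = 175 − j109 Ω
|Z| = √(175² + 109²) = 206 Ω
I = V/|Z| = 8.08/206 = 39.2 mA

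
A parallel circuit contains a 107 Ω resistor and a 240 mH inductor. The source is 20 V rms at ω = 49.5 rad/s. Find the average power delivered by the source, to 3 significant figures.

X_L = ωL = 11.9 Ω
Parallel: admittances add. Y = 1/R + 1/(jωL)
Y = (0.00935 − j0.0842) S
|Y| = 0.0847 S → |Z| = 1/|Y| = 11.8 Ω, ∠Z = −∠Y = 83.7°
I = V/|Z| = 1.69 A
P = VI cos φ = 20 × 1.69 × cos(83.7°) = 3.74 W

3.74 W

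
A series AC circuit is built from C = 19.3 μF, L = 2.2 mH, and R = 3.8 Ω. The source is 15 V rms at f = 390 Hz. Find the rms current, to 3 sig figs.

ω = 2πf = 2450 rad/s
X_L = ωL = 5.39 Ω
X_C = 1/(ωC) = 21.1 Ω
Net reactance X = X_L − X_C = -15.8 Ω
Z = 3.80 − j15.8 Ω
|Z| = √(3.80² + 15.8²) = 16.2 Ω
I = V/|Z| = 15/16.2 = 926 mA

926 mA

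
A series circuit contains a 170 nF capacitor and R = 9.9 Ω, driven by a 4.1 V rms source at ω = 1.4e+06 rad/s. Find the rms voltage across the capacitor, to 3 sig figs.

1.60 V

X_C = 1/(ωC) = 4.20 Ω
Z = 9.90 − j4.20 Ω
|Z| = √(9.90² + 4.20²) = 10.8 Ω
I = V/|Z| = 381 mA
V_C = I·|Z_C| = 0.381 × 4.20 = 1.60 V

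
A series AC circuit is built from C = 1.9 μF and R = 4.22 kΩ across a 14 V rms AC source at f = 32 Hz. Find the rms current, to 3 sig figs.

ω = 2πf = 201.1 rad/s
X_C = 1/(ωC) = 2620 Ω
Z = 4220 − j2620 Ω
|Z| = √(4220² + 2620²) = 4970 Ω
I = V/|Z| = 14/4970 = 2.82 mA

2.82 mA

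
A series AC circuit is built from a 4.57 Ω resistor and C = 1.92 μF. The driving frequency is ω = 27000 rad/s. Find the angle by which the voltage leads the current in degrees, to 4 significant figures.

-76.67°

X_C = 1/(ωC) = 19.29 Ω
Z = 4.570 − j19.29 Ω
|Z| = √(4.570² + 19.29²) = 19.82 Ω
∠Z = arctan(-19.29/4.570) = -76.67°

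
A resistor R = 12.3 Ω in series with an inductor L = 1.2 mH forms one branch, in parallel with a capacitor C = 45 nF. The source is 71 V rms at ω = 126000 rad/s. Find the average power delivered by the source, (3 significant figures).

2.69 W

X_L = ωL = 151 Ω
X_C = 1/(ωC) = 176 Ω
Branch 1 (R+jX_L): Z₁ = 12.3 + j151 Ω, |Z₁| = 152 Ω
Branch 2 (−jX_C): Z₂ = −j176 Ω
Parallel: Z = Z₁Z₂/(Z₁+Z₂), |Z| = 955 Ω, ∠Z = 59.3°
I = V/|Z| = 74.3 mA
P = VI cos φ = 71 × 0.0743 × cos(59.3°) = 2.69 W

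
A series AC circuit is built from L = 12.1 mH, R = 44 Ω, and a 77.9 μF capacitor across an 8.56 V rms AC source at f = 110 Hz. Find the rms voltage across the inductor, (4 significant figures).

1.585 V

ω = 2πf = 691.2 rad/s
X_L = ωL = 8.363 Ω
X_C = 1/(ωC) = 18.57 Ω
Net reactance X = X_L − X_C = -10.21 Ω
Z = 44.00 − j10.21 Ω
|Z| = √(44.00² + 10.21²) = 45.17 Ω
I = V/|Z| = 189.5 mA
V_L = I·|Z_L| = 0.1895 × 8.363 = 1.585 V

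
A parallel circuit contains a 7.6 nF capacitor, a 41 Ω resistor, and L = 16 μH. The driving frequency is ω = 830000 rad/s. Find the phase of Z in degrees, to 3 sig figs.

X_L = ωL = 13.3 Ω
X_C = 1/(ωC) = 159 Ω
Parallel: admittances add. Y = 1/R + 1/(jωL) + jωC
Y = (0.0244 − j0.0690) S
|Y| = 0.0732 S → |Z| = 1/|Y| = 13.7 Ω, ∠Z = −∠Y = 70.5°

70.5°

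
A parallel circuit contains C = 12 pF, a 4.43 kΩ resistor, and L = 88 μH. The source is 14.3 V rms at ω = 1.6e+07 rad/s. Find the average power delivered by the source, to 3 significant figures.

46.2 mW

X_L = ωL = 1410 Ω
X_C = 1/(ωC) = 5210 Ω
Parallel: admittances add. Y = 1/R + 1/(jωL) + jωC
Y = (0.000226 − j0.000518) S
|Y| = 0.000565 S → |Z| = 1/|Y| = 1770 Ω, ∠Z = −∠Y = 66.5°
I = V/|Z| = 8.08 mA
P = VI cos φ = 14.3 × 0.00808 × cos(66.5°) = 46.2 mW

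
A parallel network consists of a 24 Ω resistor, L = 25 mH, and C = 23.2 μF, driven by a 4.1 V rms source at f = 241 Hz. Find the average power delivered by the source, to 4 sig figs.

700.4 mW

ω = 2πf = 1514 rad/s
X_L = ωL = 37.86 Ω
X_C = 1/(ωC) = 28.47 Ω
Parallel: admittances add. Y = 1/R + 1/(jωL) + jωC
Y = (0.04167 + j0.008715) S
|Y| = 0.04257 S → |Z| = 1/|Y| = 23.49 Ω, ∠Z = −∠Y = -11.81°
I = V/|Z| = 174.5 mA
P = VI cos φ = 4.1 × 0.1745 × cos(-11.81°) = 700.4 mW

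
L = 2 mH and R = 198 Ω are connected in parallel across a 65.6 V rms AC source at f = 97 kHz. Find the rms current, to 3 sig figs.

ω = 2πf = 609500 rad/s
X_L = ωL = 1220 Ω
Parallel: admittances add. Y = 1/R + 1/(jωL)
Y = (0.00505 − j0.000820) S
|Y| = 0.00512 S → |Z| = 1/|Y| = 195 Ω, ∠Z = −∠Y = 9.23°
I = V/|Z| = 65.6/195 = 336 mA

336 mA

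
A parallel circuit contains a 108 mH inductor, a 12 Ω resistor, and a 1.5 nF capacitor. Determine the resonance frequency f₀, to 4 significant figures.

12.50 kHz

ω₀ = 1/√(LC) = 1/√(0.108 × 1.5e-09) = 78570 rad/s
f₀ = ω₀/(2π) = 12.50 kHz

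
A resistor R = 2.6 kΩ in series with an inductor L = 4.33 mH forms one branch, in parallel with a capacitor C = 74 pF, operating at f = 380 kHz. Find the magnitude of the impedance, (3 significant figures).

ω = 2πf = 2.388e+06 rad/s
X_L = ωL = 10300 Ω
X_C = 1/(ωC) = 5660 Ω
Branch 1 (R+jX_L): Z₁ = 2600 + j10300 Ω, |Z₁| = 10700 Ω
Branch 2 (−jX_C): Z₂ = −j5660 Ω
Parallel: Z = Z₁Z₂/(Z₁+Z₂), |Z| = 11300 Ω, ∠Z = -75.1°

11300 Ω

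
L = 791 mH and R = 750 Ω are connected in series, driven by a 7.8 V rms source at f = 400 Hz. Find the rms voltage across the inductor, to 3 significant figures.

ω = 2πf = 2513 rad/s
X_L = ωL = 1990 Ω
Z = 750 + j1990 Ω
|Z| = √(750² + 1990²) = 2120 Ω
I = V/|Z| = 3.67 mA
V_L = I·|Z_L| = 0.00367 × 1990 = 7.30 V

7.30 V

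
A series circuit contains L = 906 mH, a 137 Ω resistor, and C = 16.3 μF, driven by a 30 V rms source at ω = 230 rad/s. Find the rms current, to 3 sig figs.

X_L = ωL = 208 Ω
X_C = 1/(ωC) = 267 Ω
Net reactance X = X_L − X_C = -58.4 Ω
Z = 137 − j58.4 Ω
|Z| = √(137² + 58.4²) = 149 Ω
I = V/|Z| = 30/149 = 201 mA

201 mA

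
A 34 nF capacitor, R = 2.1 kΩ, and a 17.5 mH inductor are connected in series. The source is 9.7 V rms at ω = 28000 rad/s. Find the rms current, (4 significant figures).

X_L = ωL = 490.0 Ω
X_C = 1/(ωC) = 1050 Ω
Net reactance X = X_L − X_C = -560.4 Ω
Z = 2100 − j560.4 Ω
|Z| = √(2100² + 560.4²) = 2173 Ω
I = V/|Z| = 9.7/2173 = 4.463 mA

4.463 mA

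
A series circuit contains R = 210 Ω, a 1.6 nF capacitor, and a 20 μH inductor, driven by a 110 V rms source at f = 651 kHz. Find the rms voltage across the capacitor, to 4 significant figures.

75.82 V

ω = 2πf = 4.09e+06 rad/s
X_L = ωL = 81.81 Ω
X_C = 1/(ωC) = 152.8 Ω
Net reactance X = X_L − X_C = -70.99 Ω
Z = 210.0 − j70.99 Ω
|Z| = √(210.0² + 70.99²) = 221.7 Ω
I = V/|Z| = 496.2 mA
V_C = I·|Z_C| = 0.4962 × 152.8 = 75.82 V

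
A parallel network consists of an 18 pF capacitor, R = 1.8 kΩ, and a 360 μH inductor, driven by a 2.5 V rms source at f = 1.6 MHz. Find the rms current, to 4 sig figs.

ω = 2πf = 1.005e+07 rad/s
X_L = ωL = 3619 Ω
X_C = 1/(ωC) = 5526 Ω
Parallel: admittances add. Y = 1/R + 1/(jωL) + jωC
Y = (0.0005556 − j9.535e-05) S
|Y| = 0.0005637 S → |Z| = 1/|Y| = 1774 Ω, ∠Z = −∠Y = 9.739°
I = V/|Z| = 2.5/1774 = 1.409 mA

1.409 mA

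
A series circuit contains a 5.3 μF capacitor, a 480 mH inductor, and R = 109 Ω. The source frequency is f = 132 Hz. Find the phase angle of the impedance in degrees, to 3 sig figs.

ω = 2πf = 829.4 rad/s
X_L = ωL = 398 Ω
X_C = 1/(ωC) = 227 Ω
Net reactance X = X_L − X_C = 171 Ω
Z = 109 + j171 Ω
|Z| = √(109² + 171²) = 202 Ω
∠Z = arctan(171/109) = 57.4°

57.4°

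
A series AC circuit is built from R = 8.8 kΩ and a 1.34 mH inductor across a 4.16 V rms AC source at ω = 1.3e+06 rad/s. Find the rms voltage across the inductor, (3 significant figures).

X_L = ωL = 1740 Ω
Z = 8800 + j1740 Ω
|Z| = √(8800² + 1740²) = 8970 Ω
I = V/|Z| = 464 μA
V_L = I·|Z_L| = 0.000464 × 1740 = 0.808 V

0.808 V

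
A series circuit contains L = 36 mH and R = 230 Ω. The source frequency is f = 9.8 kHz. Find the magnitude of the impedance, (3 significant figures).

ω = 2πf = 61580 rad/s
X_L = ωL = 2220 Ω
Z = 230 + j2220 Ω
|Z| = √(230² + 2220²) = 2230 Ω

2230 Ω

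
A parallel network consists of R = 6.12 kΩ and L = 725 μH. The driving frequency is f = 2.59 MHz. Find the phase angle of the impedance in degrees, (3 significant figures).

27.4°

ω = 2πf = 1.627e+07 rad/s
X_L = ωL = 11800 Ω
Parallel: admittances add. Y = 1/R + 1/(jωL)
Y = (0.000163 − j8.48e-05) S
|Y| = 0.000184 S → |Z| = 1/|Y| = 5430 Ω, ∠Z = −∠Y = 27.4°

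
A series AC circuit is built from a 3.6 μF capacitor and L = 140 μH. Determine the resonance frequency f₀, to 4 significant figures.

7.089 kHz

ω₀ = 1/√(LC) = 1/√(0.00014 × 3.6e-06) = 44540 rad/s
f₀ = ω₀/(2π) = 7.089 kHz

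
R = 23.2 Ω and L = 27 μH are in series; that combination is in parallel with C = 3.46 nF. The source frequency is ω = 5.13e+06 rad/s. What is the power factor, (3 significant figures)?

0.109

X_L = ωL = 139 Ω
X_C = 1/(ωC) = 56.3 Ω
Branch 1 (R+jX_L): Z₁ = 23.2 + j139 Ω, |Z₁| = 140 Ω
Branch 2 (−jX_C): Z₂ = −j56.3 Ω
Parallel: Z = Z₁Z₂/(Z₁+Z₂), |Z| = 92.7 Ω, ∠Z = -83.7°
cos φ = cos(-83.7°) = 0.109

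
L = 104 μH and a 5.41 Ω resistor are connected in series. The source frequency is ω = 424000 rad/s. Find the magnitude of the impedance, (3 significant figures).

X_L = ωL = 44.1 Ω
Z = 5.41 + j44.1 Ω
|Z| = √(5.41² + 44.1²) = 44.4 Ω

44.4 Ω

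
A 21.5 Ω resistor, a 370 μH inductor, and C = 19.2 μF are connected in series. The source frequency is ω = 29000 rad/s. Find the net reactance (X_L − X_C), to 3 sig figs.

X_L = ωL = 10.7 Ω
X_C = 1/(ωC) = 1.80 Ω
X = 10.7 − 1.80 = 8.93 Ω

8.93 Ω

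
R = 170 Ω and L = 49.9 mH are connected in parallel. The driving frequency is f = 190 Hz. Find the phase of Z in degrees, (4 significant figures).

70.69°

ω = 2πf = 1194 rad/s
X_L = ωL = 59.57 Ω
Parallel: admittances add. Y = 1/R + 1/(jωL)
Y = (0.005882 − j0.01679) S
|Y| = 0.01779 S → |Z| = 1/|Y| = 56.22 Ω, ∠Z = −∠Y = 70.69°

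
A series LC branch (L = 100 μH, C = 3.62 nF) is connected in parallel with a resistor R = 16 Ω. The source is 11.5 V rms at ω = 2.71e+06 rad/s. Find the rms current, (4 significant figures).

X_L = ωL = 271.0 Ω
X_C = 1/(ωC) = 101.9 Ω
Branch 1: Z₁ = R = 16.00 Ω
Branch 2 (series LC): Z₂ = j(X_L − X_C) = j169.1 Ω
Parallel: Z = Z₁Z₂/(Z₁+Z₂), |Z| = 15.93 Ω, ∠Z = 5.406°
I = V/|Z| = 11.5/15.93 = 722.0 mA

722.0 mA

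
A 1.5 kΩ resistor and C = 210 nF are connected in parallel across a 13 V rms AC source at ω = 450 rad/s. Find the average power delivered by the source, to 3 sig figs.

X_C = 1/(ωC) = 10600 Ω
Parallel: admittances add. Y = 1/R + jωC
Y = (0.000667 + j9.45e-05) S
|Y| = 0.000673 S → |Z| = 1/|Y| = 1490 Ω, ∠Z = −∠Y = -8.07°
I = V/|Z| = 8.75 mA
P = VI cos φ = 13 × 0.00875 × cos(-8.07°) = 113 mW

113 mW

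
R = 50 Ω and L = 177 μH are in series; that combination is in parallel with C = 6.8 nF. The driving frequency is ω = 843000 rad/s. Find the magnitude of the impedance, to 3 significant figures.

490 Ω

X_L = ωL = 149 Ω
X_C = 1/(ωC) = 174 Ω
Branch 1 (R+jX_L): Z₁ = 50.0 + j149 Ω, |Z₁| = 157 Ω
Branch 2 (−jX_C): Z₂ = −j174 Ω
Parallel: Z = Z₁Z₂/(Z₁+Z₂), |Z| = 490 Ω, ∠Z = 8.26°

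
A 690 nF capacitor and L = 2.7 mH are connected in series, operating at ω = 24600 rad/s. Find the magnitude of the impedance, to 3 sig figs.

7.51 Ω

X_L = ωL = 66.4 Ω
X_C = 1/(ωC) = 58.9 Ω
Net reactance X = X_L − X_C = 7.51 Ω
Z = j7.51 Ω
|Z| = √(0² + 7.51²) = 7.51 Ω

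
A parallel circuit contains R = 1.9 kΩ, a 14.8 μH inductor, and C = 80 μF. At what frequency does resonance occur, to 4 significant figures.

4.625 kHz

ω₀ = 1/√(LC) = 1/√(1.48e-05 × 8e-05) = 29060 rad/s
f₀ = ω₀/(2π) = 4.625 kHz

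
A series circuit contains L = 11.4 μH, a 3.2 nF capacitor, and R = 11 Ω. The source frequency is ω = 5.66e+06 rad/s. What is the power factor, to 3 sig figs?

X_L = ωL = 64.5 Ω
X_C = 1/(ωC) = 55.2 Ω
Net reactance X = X_L − X_C = 9.31 Ω
Z = 11.0 + j9.31 Ω
|Z| = √(11.0² + 9.31²) = 14.4 Ω
∠Z = arctan(9.31/11.0) = 40.2°
cos φ = cos(40.2°) = 0.763

0.763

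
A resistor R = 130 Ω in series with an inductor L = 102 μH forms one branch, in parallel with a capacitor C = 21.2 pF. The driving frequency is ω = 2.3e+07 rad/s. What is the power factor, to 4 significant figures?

0.3518

X_L = ωL = 2346 Ω
X_C = 1/(ωC) = 2051 Ω
Branch 1 (R+jX_L): Z₁ = 130.0 + j2346 Ω, |Z₁| = 2350 Ω
Branch 2 (−jX_C): Z₂ = −j2051 Ω
Parallel: Z = Z₁Z₂/(Z₁+Z₂), |Z| = 14940 Ω, ∠Z = -69.40°
cos φ = cos(-69.40°) = 0.3518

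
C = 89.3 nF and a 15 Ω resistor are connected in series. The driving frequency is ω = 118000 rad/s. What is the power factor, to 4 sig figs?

0.1561

X_C = 1/(ωC) = 94.90 Ω
Z = 15.00 − j94.90 Ω
|Z| = √(15.00² + 94.90²) = 96.08 Ω
∠Z = arctan(-94.90/15.00) = -81.02°
cos φ = cos(-81.02°) = 0.1561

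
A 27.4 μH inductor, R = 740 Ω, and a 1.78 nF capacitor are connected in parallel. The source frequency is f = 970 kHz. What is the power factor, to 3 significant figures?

ω = 2πf = 6.095e+06 rad/s
X_L = ωL = 167 Ω
X_C = 1/(ωC) = 92.2 Ω
Parallel: admittances add. Y = 1/R + 1/(jωL) + jωC
Y = (0.00135 + j0.00486) S
|Y| = 0.00504 S → |Z| = 1/|Y| = 198 Ω, ∠Z = −∠Y = -74.5°
cos φ = cos(-74.5°) = 0.268

0.268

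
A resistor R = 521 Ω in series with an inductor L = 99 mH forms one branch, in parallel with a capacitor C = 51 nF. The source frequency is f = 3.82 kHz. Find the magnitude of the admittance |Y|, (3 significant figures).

827 μS

ω = 2πf = 24000 rad/s
X_L = ωL = 2380 Ω
X_C = 1/(ωC) = 817 Ω
Branch 1 (R+jX_L): Z₁ = 521 + j2380 Ω, |Z₁| = 2430 Ω
Branch 2 (−jX_C): Z₂ = −j817 Ω
Parallel: Z = Z₁Z₂/(Z₁+Z₂), |Z| = 1210 Ω, ∠Z = -83.9°
|Y| = 1/|Z| = 827 μS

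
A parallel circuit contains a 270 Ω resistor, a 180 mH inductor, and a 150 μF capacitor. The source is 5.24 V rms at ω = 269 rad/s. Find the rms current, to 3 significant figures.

X_L = ωL = 48.4 Ω
X_C = 1/(ωC) = 24.8 Ω
Parallel: admittances add. Y = 1/R + 1/(jωL) + jωC
Y = (0.00370 + j0.0197) S
|Y| = 0.0200 S → |Z| = 1/|Y| = 49.9 Ω, ∠Z = −∠Y = -79.4°
I = V/|Z| = 5.24/49.9 = 105 mA

105 mA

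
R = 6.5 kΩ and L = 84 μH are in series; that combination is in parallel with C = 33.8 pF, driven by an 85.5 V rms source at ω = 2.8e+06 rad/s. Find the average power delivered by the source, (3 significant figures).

X_L = ωL = 235 Ω
X_C = 1/(ωC) = 10600 Ω
Branch 1 (R+jX_L): Z₁ = 6500 + j235 Ω, |Z₁| = 6500 Ω
Branch 2 (−jX_C): Z₂ = −j10600 Ω
Parallel: Z = Z₁Z₂/(Z₁+Z₂), |Z| = 5630 Ω, ∠Z = -30.1°
I = V/|Z| = 15.2 mA
P = VI cos φ = 85.5 × 0.0152 × cos(-30.1°) = 1.12 W

1.12 W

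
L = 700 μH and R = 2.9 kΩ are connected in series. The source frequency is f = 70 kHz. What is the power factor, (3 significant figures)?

ω = 2πf = 439800 rad/s
X_L = ωL = 308 Ω
Z = 2900 + j308 Ω
|Z| = √(2900² + 308²) = 2920 Ω
∠Z = arctan(308/2900) = 6.06°
cos φ = cos(6.06°) = 0.994

0.994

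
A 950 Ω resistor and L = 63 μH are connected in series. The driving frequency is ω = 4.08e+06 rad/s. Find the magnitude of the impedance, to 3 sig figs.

X_L = ωL = 257 Ω
Z = 950 + j257 Ω
|Z| = √(950² + 257²) = 984 Ω

984 Ω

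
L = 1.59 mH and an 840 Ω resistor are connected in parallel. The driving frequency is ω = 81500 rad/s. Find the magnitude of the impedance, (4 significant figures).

X_L = ωL = 129.6 Ω
Parallel: admittances add. Y = 1/R + 1/(jωL)
Y = (0.001190 − j0.007717) S
|Y| = 0.007808 S → |Z| = 1/|Y| = 128.1 Ω, ∠Z = −∠Y = 81.23°

128.1 Ω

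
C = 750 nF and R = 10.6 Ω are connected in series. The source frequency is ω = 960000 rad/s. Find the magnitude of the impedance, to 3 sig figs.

X_C = 1/(ωC) = 1.39 Ω
Z = 10.6 − j1.39 Ω
|Z| = √(10.6² + 1.39²) = 10.7 Ω

10.7 Ω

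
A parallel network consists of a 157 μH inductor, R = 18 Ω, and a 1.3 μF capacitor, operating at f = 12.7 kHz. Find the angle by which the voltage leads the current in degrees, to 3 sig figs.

ω = 2πf = 79800 rad/s
X_L = ωL = 12.5 Ω
X_C = 1/(ωC) = 9.64 Ω
Parallel: admittances add. Y = 1/R + 1/(jωL) + jωC
Y = (0.0556 + j0.0239) S
|Y| = 0.0605 S → |Z| = 1/|Y| = 16.5 Ω, ∠Z = −∠Y = -23.3°

-23.3°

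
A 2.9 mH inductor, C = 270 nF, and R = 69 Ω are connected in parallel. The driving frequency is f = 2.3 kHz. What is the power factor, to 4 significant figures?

ω = 2πf = 14450 rad/s
X_L = ωL = 41.91 Ω
X_C = 1/(ωC) = 256.3 Ω
Parallel: admittances add. Y = 1/R + 1/(jωL) + jωC
Y = (0.01449 − j0.01996) S
|Y| = 0.02467 S → |Z| = 1/|Y| = 40.54 Ω, ∠Z = −∠Y = 54.02°
cos φ = cos(54.02°) = 0.5876

0.5876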